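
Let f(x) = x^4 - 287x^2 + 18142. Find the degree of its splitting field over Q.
[K : Q] = 4

Solving the quadratic in x^2: x^2 = (287 ± √(287^2 - 4·18142))/2 = (287 ± √9801)/2 = (287 ± 99)/2, giving x^2 = 193 or x^2 = 94. So f(x) = (x^2 - 193)(x^2 - 94) and the roots of f are ±√193, ±√94. Hence the splitting field is K = Q(√193, √94). Since 193 and 94 are distinct squarefree integers > 1, their product 18142 is not a perfect square, so √94 ∉ Q(√193). By the tower law [K:Q] = [Q(√193,√94):Q(√193)] · [Q(√193):Q] = 2 · 2 = 4.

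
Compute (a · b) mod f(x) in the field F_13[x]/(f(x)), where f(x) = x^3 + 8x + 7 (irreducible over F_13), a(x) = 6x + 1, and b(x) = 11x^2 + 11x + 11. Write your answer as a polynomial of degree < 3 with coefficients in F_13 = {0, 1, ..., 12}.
a · b ≡ 12x^2 + 4x + 4 (mod f(x))

Multiply in F_13[x]: a(x)·b(x) = (6x + 1)·(11x^2 + 11x + 11) = x^3 + 12x^2 + 12x + 11. This has degree ≥ 3, so divide by f(x) over F_13: x^3 + 12x^2 + 12x + 11 = (1)·(x^3 + 8x + 7) + (12x^2 + 4x + 4). Hence a·b ≡ 12x^2 + 4x + 4 (mod f). (F_13[x]/(f) is a field with 13^3 = 2197 elements since f is irreducible of degree 3.)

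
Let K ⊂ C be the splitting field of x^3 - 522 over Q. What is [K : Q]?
[K : Q] = 6

The roots of x^3 - 522 are ∛522, ω∛522, ω^2∛522 where ω = e^(2πi/3) is a primitive cube root of unity, so K = Q(∛522, ω). Now [Q(∛522):Q] = 3 (since 522 is not a perfect cube, x^3 - 522 is irreducible) and [Q(ω):Q] = 2. Both 2 and 3 divide [K:Q], and [K:Q] ≤ 3·2 = 6, so [K:Q] = 6. (Equivalently: Q(∛522) ⊂ R but ω ∉ R, so [K : Q(∛522)] = 2.)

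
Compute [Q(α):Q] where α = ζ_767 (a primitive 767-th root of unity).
[Q(α):Q] = 696

The minimal polynomial of ζ_767 over Q is the 767-th cyclotomic polynomial Φ_767(x), which is irreducible over Q and has degree φ(767) = 696. Hence [Q(α):Q] = φ(767) = 696.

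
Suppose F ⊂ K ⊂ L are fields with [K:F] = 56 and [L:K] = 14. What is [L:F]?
[L:F] = 784

The tower law says that for any tower of field extensions F ⊂ K ⊂ L with finite degrees, [L:F] = [L:K] · [K:F]. Here this gives [L:F] = 14 · 56 = 784.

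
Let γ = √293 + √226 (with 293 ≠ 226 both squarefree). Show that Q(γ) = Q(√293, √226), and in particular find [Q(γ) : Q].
[Q(γ) : Q] = 4 (equivalently, Q(γ) = Q(√293, √226))

Obviously Q(γ) ⊆ Q(√293, √226), and [Q(√293, √226):Q] = 4 (since 293, 226 are distinct squarefree integers > 1 with 66218 not a perfect square). To show equality we compute the minimal polynomial of γ. From γ = √293 + √226: γ^2 = 293 + 2√(66218) + 226 = 519 + 2√(66218), so γ^2 - 519 = 2√(66218); squaring, (γ^2 - 519)^2 = 4·66218, i.e. γ^4 - 1038γ^2 + 269361 - 264872 = 0, i.e. γ^4 - 1038γ^2 + 4489 = 0. So γ is a root of x^4 - 1038x^2 + 4489. This polynomial is irreducible over Q: it has no rational root (each ±√293 ± √226 is irrational), and any factorization into two quadratics over Q would force √(66218) ∈ Q (pairing opposite roots) or √293, √226 ∈ Q (other pairings), all impossible. Hence [Q(γ):Q] = 4 = [Q(√293, √226):Q], so Q(γ) = Q(√293, √226).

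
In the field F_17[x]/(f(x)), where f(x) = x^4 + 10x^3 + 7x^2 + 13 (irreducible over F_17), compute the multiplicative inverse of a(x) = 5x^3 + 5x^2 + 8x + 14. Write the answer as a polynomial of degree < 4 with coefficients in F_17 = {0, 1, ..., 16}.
a(x)^(-1) ≡ 10x^3 + 7x^2 + 12 (mod f(x))

Since f is irreducible over F_17, F_17[x]/(f) is a field and a(x) ≠ 0 has an inverse. Apply the extended Euclidean algorithm to f(x) and a(x) in F_17[x]: f(x) = (7x + 12)·a(x) + (10x^2 + 10x + 15);  a(x) = (9x)·(10x^2 + 10x + 15) + (9x + 14);  (10x^2 + 10x + 15) = (3x + 4)·(9x + 14) + (10). The last nonzero remainder is the constant 10 = gcd(f, a) in F_17. Back-substituting through the division chain expresses 10 = s(x)·a(x) + t(x)·f(x) with s(x) ≡ 15x^3 + 2x^2 + 1 (mod f), so (15x^3 + 2x^2 + 1)·a(x) ≡ 10 (mod f). Multiplying by 10^(-1) ≡ 12 in F_17 gives a(x)^(-1) ≡ 12·(15x^3 + 2x^2 + 1) ≡ 10x^3 + 7x^2 + 12 (mod f). Check: (5x^3 + 5x^2 + 8x + 14)·(10x^3 + 7x^2 + 12) = 16x^6 + 13x^4 + x^3 + 5x^2 + 11x + 15 ≡ 1 (mod x^4 + 10x^3 + 7x^2 + 13).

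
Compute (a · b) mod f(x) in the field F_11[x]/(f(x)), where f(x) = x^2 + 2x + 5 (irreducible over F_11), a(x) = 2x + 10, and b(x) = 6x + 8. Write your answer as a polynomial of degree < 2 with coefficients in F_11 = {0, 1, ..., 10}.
a · b ≡ 8x + 9 (mod f(x))

Multiply in F_11[x]: a(x)·b(x) = (2x + 10)·(6x + 8) = x^2 + 10x + 3. This has degree ≥ 2, so divide by f(x) over F_11: x^2 + 10x + 3 = (1)·(x^2 + 2x + 5) + (8x + 9). Hence a·b ≡ 8x + 9 (mod f). (F_11[x]/(f) is a field with 11^2 = 121 elements since f is irreducible of degree 2.)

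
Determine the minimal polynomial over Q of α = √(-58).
m_α(x) = x^2 + 58

α satisfies α^2 + 58 = 0, so x^2 + 58 annihilates α. Since d = -58 is squarefree and ≠ 1, it is not a perfect square in Q, so x^2 + 58 has no rational root and is therefore irreducible over Q (a degree-2 polynomial over a field is irreducible iff it has no root). Hence m_α(x) = x^2 + 58.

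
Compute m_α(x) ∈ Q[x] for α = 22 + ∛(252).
m_α(x) = x^3 - 66x^2 + 1452x - 10900

Set β = α - 22 = ∛(252), so β^3 = 252. Then (α - 22)^3 - 252 = 0, i.e. α is a root of g(x) = (x - 22)^3 - 252 = x^3 - 66x^2 + 1452x - 10900. Since g(x) = h(x - 22) where h(x) = x^3 - 252, and h is irreducible over Q (because 252 is not a perfect cube, so h has no rational root, and a monic cubic with no rational root is irreducible), g is also irreducible (irreducibility is preserved under the substitution x → x - 22). Hence m_α(x) = x^3 - 66x^2 + 1452x - 10900.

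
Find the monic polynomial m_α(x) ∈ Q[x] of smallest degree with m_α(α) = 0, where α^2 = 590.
m_α(x) = x^2 - 590

α satisfies α^2 - 590 = 0, so x^2 - 590 annihilates α. Since d = 590 is squarefree and ≠ 1, it is not a perfect square in Q, so x^2 - 590 has no rational root and is therefore irreducible over Q (a degree-2 polynomial over a field is irreducible iff it has no root). Hence m_α(x) = x^2 - 590.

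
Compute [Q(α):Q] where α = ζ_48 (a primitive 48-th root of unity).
[Q(α):Q] = 16

The minimal polynomial of ζ_48 over Q is the 48-th cyclotomic polynomial Φ_48(x), which is irreducible over Q and has degree φ(48) = 16. Hence [Q(α):Q] = φ(48) = 16.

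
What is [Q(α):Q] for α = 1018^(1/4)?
[Q(α):Q] = 4

α is a root of x^4 - 1018. By Eisenstein's criterion at the prime p = 2 (which divides the constant term 1018 but p^2 = 4 does not, since 1018 is squarefree), x^4 - 1018 is irreducible over Q. Hence [Q(α):Q] = 4.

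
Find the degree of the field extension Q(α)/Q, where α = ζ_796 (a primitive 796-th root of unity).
[Q(α):Q] = 396

The minimal polynomial of ζ_796 over Q is the 796-th cyclotomic polynomial Φ_796(x), which is irreducible over Q and has degree φ(796) = 396. Hence [Q(α):Q] = φ(796) = 396.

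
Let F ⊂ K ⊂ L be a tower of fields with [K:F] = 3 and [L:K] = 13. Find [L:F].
[L:F] = 39

The tower law says that for any tower of field extensions F ⊂ K ⊂ L with finite degrees, [L:F] = [L:K] · [K:F]. Here this gives [L:F] = 13 · 3 = 39.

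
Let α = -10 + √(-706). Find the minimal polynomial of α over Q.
m_α(x) = x^2 + 20x + 806

From α + 10 = √(-706), squaring gives (α + 10)^2 = -706, i.e. α^2 + 20α + 100 = -706, so α^2 + 20α + 806 = 0. The discriminant of x^2 + 20x + 806 is (20)^2 - 4·(806) = 400 - 3224 = -2824, and 4·(-706) is not a perfect square in Q since -706 is squarefree and ≠ 1. Hence x^2 + 20x + 806 is irreducible over Q and is the minimal polynomial of α.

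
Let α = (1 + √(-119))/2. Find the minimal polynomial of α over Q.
m_α(x) = x^2 - x + 30

From 2α - 1 = √(-119), squaring gives (2α - 1)^2 = -119, i.e. 4α^2 - 4α + 1 = -119, so α^2 - α + (1 + 119)/4 = 0. Since -119 ≡ 1 (mod 4), (1 + 119)/4 = 30 ∈ Z. The polynomial x^2 - x + 30 has discriminant 1 - 4·(30) = -119, which is not a perfect square in Q (d = -119 is squarefree and ≠ 1), so x^2 - x + 30 is irreducible over Q. It is the minimal polynomial of α.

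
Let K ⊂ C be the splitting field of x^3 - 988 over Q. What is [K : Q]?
[K : Q] = 6

The roots of x^3 - 988 are ∛988, ω∛988, ω^2∛988 where ω = e^(2πi/3) is a primitive cube root of unity, so K = Q(∛988, ω). Now [Q(∛988):Q] = 3 (since 988 is not a perfect cube, x^3 - 988 is irreducible) and [Q(ω):Q] = 2. Both 2 and 3 divide [K:Q], and [K:Q] ≤ 3·2 = 6, so [K:Q] = 6. (Equivalently: Q(∛988) ⊂ R but ω ∉ R, so [K : Q(∛988)] = 2.)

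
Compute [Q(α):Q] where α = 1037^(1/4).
[Q(α):Q] = 4

α is a root of x^4 - 1037. By Eisenstein's criterion at the prime p = 17 (which divides the constant term 1037 but p^2 = 289 does not, since 1037 is squarefree), x^4 - 1037 is irreducible over Q. Hence [Q(α):Q] = 4.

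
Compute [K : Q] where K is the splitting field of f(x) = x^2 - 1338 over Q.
[K : Q] = 2

f(x) = x^2 - 1338 factors as (x - √1338)(x + √1338). The splitting field is K = Q(√1338). Since 1338 is squarefree and > 1, it is not a perfect square, so x^2 - 1338 is irreducible over Q and [Q(√1338) : Q] = 2. Hence [K : Q] = 2.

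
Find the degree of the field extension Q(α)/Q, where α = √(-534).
[Q(α):Q] = 2

[Q(α):Q] equals the degree of the minimal polynomial of α. Here α^2 = -534 and x^2 + 534 is irreducible (d = -534 is squarefree, ≠ 1, hence not a square), so deg(m_α) = 2. Thus [Q(α):Q] = 2.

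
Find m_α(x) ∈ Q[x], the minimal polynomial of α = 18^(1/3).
m_α(x) = x^3 - 18

α satisfies α^3 = 18, so x^3 - 18 annihilates α. By the rational root test, a rational root p/q (in lowest terms) of x^3 - 18 would satisfy p^3 = 18 q^3, forcing q = 1 and p^3 = 18; but 18 is not a perfect cube, contradiction. A monic cubic over Q with no rational root is irreducible (any nontrivial factorization would include a linear factor). Hence x^3 - 18 is the minimal polynomial of α, and in particular [Q(α):Q] = 3.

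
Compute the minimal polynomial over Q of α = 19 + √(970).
m_α(x) = x^2 - 38x - 609

From α - 19 = √(970), squaring gives (α - 19)^2 = 970, i.e. α^2 - 38α + 361 = 970, so α^2 - 38α - 609 = 0. The discriminant of x^2 - 38x - 609 is (-38)^2 - 4·(-609) = 1444 + 2436 = 3880, and 4·(970) is not a perfect square in Q since 970 is squarefree and ≠ 1. Hence x^2 - 38x - 609 is irreducible over Q and is the minimal polynomial of α.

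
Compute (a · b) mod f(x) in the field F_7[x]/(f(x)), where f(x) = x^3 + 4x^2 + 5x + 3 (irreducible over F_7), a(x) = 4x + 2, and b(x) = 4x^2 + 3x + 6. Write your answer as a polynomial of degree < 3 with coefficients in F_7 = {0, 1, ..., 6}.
a · b ≡ 5x^2 + 6x + 6 (mod f(x))

Multiply in F_7[x]: a(x)·b(x) = (4x + 2)·(4x^2 + 3x + 6) = 2x^3 + 6x^2 + 2x + 5. This has degree ≥ 3, so divide by f(x) over F_7: 2x^3 + 6x^2 + 2x + 5 = (2)·(x^3 + 4x^2 + 5x + 3) + (5x^2 + 6x + 6). Hence a·b ≡ 5x^2 + 6x + 6 (mod f). (F_7[x]/(f) is a field with 7^3 = 343 elements since f is irreducible of degree 3.)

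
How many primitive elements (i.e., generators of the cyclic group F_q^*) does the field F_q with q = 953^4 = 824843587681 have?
There are φ(824843587680) = 174095400960 primitive elements

F_q^* is cyclic of order q - 1 = 824843587680. A cyclic group of order m has exactly φ(m) generators. Here m = 824843587680 = 2^5 · 3^2 · 5 · 7 · 17 · 53 · 90821, so the number of primitive elements is φ(824843587680) = 174095400960.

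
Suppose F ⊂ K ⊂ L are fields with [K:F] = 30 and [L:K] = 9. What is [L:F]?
[L:F] = 270

The tower law says that for any tower of field extensions F ⊂ K ⊂ L with finite degrees, [L:F] = [L:K] · [K:F]. Here this gives [L:F] = 9 · 30 = 270.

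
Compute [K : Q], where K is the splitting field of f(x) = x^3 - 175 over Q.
[K : Q] = 6

The roots of x^3 - 175 are ∛175, ω∛175, ω^2∛175 where ω = e^(2πi/3) is a primitive cube root of unity, so K = Q(∛175, ω). Now [Q(∛175):Q] = 3 (since 175 is not a perfect cube, x^3 - 175 is irreducible) and [Q(ω):Q] = 2. Both 2 and 3 divide [K:Q], and [K:Q] ≤ 3·2 = 6, so [K:Q] = 6. (Equivalently: Q(∛175) ⊂ R but ω ∉ R, so [K : Q(∛175)] = 2.)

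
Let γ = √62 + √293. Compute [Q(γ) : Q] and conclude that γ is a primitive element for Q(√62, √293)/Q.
[Q(γ) : Q] = 4 (equivalently, Q(γ) = Q(√62, √293))

Obviously Q(γ) ⊆ Q(√62, √293), and [Q(√62, √293):Q] = 4 (since 62, 293 are distinct squarefree integers > 1 with 18166 not a perfect square). To show equality we compute the minimal polynomial of γ. From γ = √62 + √293: γ^2 = 62 + 2√(18166) + 293 = 355 + 2√(18166), so γ^2 - 355 = 2√(18166); squaring, (γ^2 - 355)^2 = 4·18166, i.e. γ^4 - 710γ^2 + 126025 - 72664 = 0, i.e. γ^4 - 710γ^2 + 53361 = 0. So γ is a root of x^4 - 710x^2 + 53361. This polynomial is irreducible over Q: it has no rational root (each ±√62 ± √293 is irrational), and any factorization into two quadratics over Q would force √(18166) ∈ Q (pairing opposite roots) or √62, √293 ∈ Q (other pairings), all impossible. Hence [Q(γ):Q] = 4 = [Q(√62, √293):Q], so Q(γ) = Q(√62, √293).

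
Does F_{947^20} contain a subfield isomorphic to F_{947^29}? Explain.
No: F_{947^29} is not a subfield of F_{947^20}

F_{p^m} embeds in F_{p^n} iff m | n. Here 29 ∤ 20 (since 20 = 0·29 + 20 with remainder 20 ≠ 0), so F_{947^29} is not a subfield of F_{947^20}. Equivalently: if it were, the tower law would give 29 = [F_{947^29}:F_947] dividing [F_{947^20}:F_947] = 20, contradiction.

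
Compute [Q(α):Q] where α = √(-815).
[Q(α):Q] = 2

[Q(α):Q] equals the degree of the minimal polynomial of α. Here α^2 = -815 and x^2 + 815 is irreducible (d = -815 is squarefree, ≠ 1, hence not a square), so deg(m_α) = 2. Thus [Q(α):Q] = 2.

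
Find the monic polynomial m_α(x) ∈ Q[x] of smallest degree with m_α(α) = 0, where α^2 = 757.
m_α(x) = x^2 - 757

α satisfies α^2 - 757 = 0, so x^2 - 757 annihilates α. Since d = 757 is squarefree and ≠ 1, it is not a perfect square in Q, so x^2 - 757 has no rational root and is therefore irreducible over Q (a degree-2 polynomial over a field is irreducible iff it has no root). Hence m_α(x) = x^2 - 757.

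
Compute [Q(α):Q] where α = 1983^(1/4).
[Q(α):Q] = 4

α is a root of x^4 - 1983. By Eisenstein's criterion at the prime p = 3 (which divides the constant term 1983 but p^2 = 9 does not, since 1983 is squarefree), x^4 - 1983 is irreducible over Q. Hence [Q(α):Q] = 4.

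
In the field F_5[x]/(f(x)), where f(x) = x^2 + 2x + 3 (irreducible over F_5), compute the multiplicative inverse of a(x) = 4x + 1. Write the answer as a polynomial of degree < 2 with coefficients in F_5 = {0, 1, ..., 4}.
a(x)^(-1) ≡ x + 3 (mod f(x))

Since f is irreducible over F_5, F_5[x]/(f) is a field and a(x) ≠ 0 has an inverse. Apply the extended Euclidean algorithm to f(x) and a(x) in F_5[x]: f(x) = (4x + 2)·a(x) + (1). The last nonzero remainder is the constant 1 = gcd(f, a) in F_5. Back-substituting through the division chain expresses 1 = s(x)·a(x) + t(x)·f(x) with s(x) ≡ x + 3 (mod f), so a(x)^(-1) ≡ s(x) = x + 3 (mod f). Check: (4x + 1)·(x + 3) = 4x^2 + 3x + 3 ≡ 1 (mod x^2 + 2x + 3).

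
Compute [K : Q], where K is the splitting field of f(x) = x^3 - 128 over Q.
[K : Q] = 6

The roots of x^3 - 128 are ∛128, ω∛128, ω^2∛128 where ω = e^(2πi/3) is a primitive cube root of unity, so K = Q(∛128, ω). Now [Q(∛128):Q] = 3 (since 128 is not a perfect cube, x^3 - 128 is irreducible) and [Q(ω):Q] = 2. Both 2 and 3 divide [K:Q], and [K:Q] ≤ 3·2 = 6, so [K:Q] = 6. (Equivalently: Q(∛128) ⊂ R but ω ∉ R, so [K : Q(∛128)] = 2.)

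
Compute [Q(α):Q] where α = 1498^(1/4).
[Q(α):Q] = 4

α is a root of x^4 - 1498. By Eisenstein's criterion at the prime p = 2 (which divides the constant term 1498 but p^2 = 4 does not, since 1498 is squarefree), x^4 - 1498 is irreducible over Q. Hence [Q(α):Q] = 4.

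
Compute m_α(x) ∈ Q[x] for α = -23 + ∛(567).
m_α(x) = x^3 + 69x^2 + 1587x + 11600

Set β = α + 23 = ∛(567), so β^3 = 567. Then (α + 23)^3 - 567 = 0, i.e. α is a root of g(x) = (x + 23)^3 - 567 = x^3 + 69x^2 + 1587x + 11600. Since g(x) = h(x + 23) where h(x) = x^3 - 567, and h is irreducible over Q (because 567 is not a perfect cube, so h has no rational root, and a monic cubic with no rational root is irreducible), g is also irreducible (irreducibility is preserved under the substitution x → x + 23). Hence m_α(x) = x^3 + 69x^2 + 1587x + 11600.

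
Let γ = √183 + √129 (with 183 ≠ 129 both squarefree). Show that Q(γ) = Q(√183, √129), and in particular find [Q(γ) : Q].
[Q(γ) : Q] = 4 (equivalently, Q(γ) = Q(√183, √129))

Obviously Q(γ) ⊆ Q(√183, √129), and [Q(√183, √129):Q] = 4 (since 183, 129 are distinct squarefree integers > 1 with 23607 not a perfect square). To show equality we compute the minimal polynomial of γ. From γ = √183 + √129: γ^2 = 183 + 2√(23607) + 129 = 312 + 2√(23607), so γ^2 - 312 = 2√(23607); squaring, (γ^2 - 312)^2 = 4·23607, i.e. γ^4 - 624γ^2 + 97344 - 94428 = 0, i.e. γ^4 - 624γ^2 + 2916 = 0. So γ is a root of x^4 - 624x^2 + 2916. This polynomial is irreducible over Q: it has no rational root (each ±√183 ± √129 is irrational), and any factorization into two quadratics over Q would force √(23607) ∈ Q (pairing opposite roots) or √183, √129 ∈ Q (other pairings), all impossible. Hence [Q(γ):Q] = 4 = [Q(√183, √129):Q], so Q(γ) = Q(√183, √129).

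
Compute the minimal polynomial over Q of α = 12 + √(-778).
m_α(x) = x^2 - 24x + 922

From α - 12 = √(-778), squaring gives (α - 12)^2 = -778, i.e. α^2 - 24α + 144 = -778, so α^2 - 24α + 922 = 0. The discriminant of x^2 - 24x + 922 is (-24)^2 - 4·(922) = 576 - 3688 = -3112, and 4·(-778) is not a perfect square in Q since -778 is squarefree and ≠ 1. Hence x^2 - 24x + 922 is irreducible over Q and is the minimal polynomial of α.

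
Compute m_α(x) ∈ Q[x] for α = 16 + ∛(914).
m_α(x) = x^3 - 48x^2 + 768x - 5010

Set β = α - 16 = ∛(914), so β^3 = 914. Then (α - 16)^3 - 914 = 0, i.e. α is a root of g(x) = (x - 16)^3 - 914 = x^3 - 48x^2 + 768x - 5010. Since g(x) = h(x - 16) where h(x) = x^3 - 914, and h is irreducible over Q (because 914 is not a perfect cube, so h has no rational root, and a monic cubic with no rational root is irreducible), g is also irreducible (irreducibility is preserved under the substitution x → x - 16). Hence m_α(x) = x^3 - 48x^2 + 768x - 5010.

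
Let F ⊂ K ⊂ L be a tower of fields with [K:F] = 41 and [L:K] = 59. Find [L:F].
[L:F] = 2419

The tower law says that for any tower of field extensions F ⊂ K ⊂ L with finite degrees, [L:F] = [L:K] · [K:F]. Here this gives [L:F] = 59 · 41 = 2419.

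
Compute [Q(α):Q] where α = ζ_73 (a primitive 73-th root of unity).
[Q(α):Q] = 72

The minimal polynomial of ζ_73 over Q is the 73-th cyclotomic polynomial Φ_73(x), which is irreducible over Q and has degree φ(73) = 72. Hence [Q(α):Q] = φ(73) = 72.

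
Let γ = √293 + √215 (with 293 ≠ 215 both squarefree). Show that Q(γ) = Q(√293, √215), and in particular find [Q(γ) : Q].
[Q(γ) : Q] = 4 (equivalently, Q(γ) = Q(√293, √215))

Obviously Q(γ) ⊆ Q(√293, √215), and [Q(√293, √215):Q] = 4 (since 293, 215 are distinct squarefree integers > 1 with 62995 not a perfect square). To show equality we compute the minimal polynomial of γ. From γ = √293 + √215: γ^2 = 293 + 2√(62995) + 215 = 508 + 2√(62995), so γ^2 - 508 = 2√(62995); squaring, (γ^2 - 508)^2 = 4·62995, i.e. γ^4 - 1016γ^2 + 258064 - 251980 = 0, i.e. γ^4 - 1016γ^2 + 6084 = 0. So γ is a root of x^4 - 1016x^2 + 6084. This polynomial is irreducible over Q: it has no rational root (each ±√293 ± √215 is irrational), and any factorization into two quadratics over Q would force √(62995) ∈ Q (pairing opposite roots) or √293, √215 ∈ Q (other pairings), all impossible. Hence [Q(γ):Q] = 4 = [Q(√293, √215):Q], so Q(γ) = Q(√293, √215).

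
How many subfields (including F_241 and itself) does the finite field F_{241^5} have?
F_{241^5} has 2 subfields

The subfields of F_{p^n} are exactly the fields F_{p^d} for d | n (each is the fixed field of the unique index-d subgroup of Gal(F_{p^n}/F_p) ≅ Z/nZ). The divisors of n = 5 are {1, 5}, giving 2 subfields: F_{241^1}, F_{241^5}.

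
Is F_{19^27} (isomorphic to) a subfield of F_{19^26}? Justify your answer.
No: F_{19^27} is not a subfield of F_{19^26}

F_{p^m} embeds in F_{p^n} iff m | n. Here 27 ∤ 26 (since 26 = 0·27 + 26 with remainder 26 ≠ 0), so F_{19^27} is not a subfield of F_{19^26}. Equivalently: if it were, the tower law would give 27 = [F_{19^27}:F_19] dividing [F_{19^26}:F_19] = 26, contradiction.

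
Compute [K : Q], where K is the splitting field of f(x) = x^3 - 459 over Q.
[K : Q] = 6

The roots of x^3 - 459 are ∛459, ω∛459, ω^2∛459 where ω = e^(2πi/3) is a primitive cube root of unity, so K = Q(∛459, ω). Now [Q(∛459):Q] = 3 (since 459 is not a perfect cube, x^3 - 459 is irreducible) and [Q(ω):Q] = 2. Both 2 and 3 divide [K:Q], and [K:Q] ≤ 3·2 = 6, so [K:Q] = 6. (Equivalently: Q(∛459) ⊂ R but ω ∉ R, so [K : Q(∛459)] = 2.)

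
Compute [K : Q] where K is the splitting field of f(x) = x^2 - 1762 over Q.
[K : Q] = 2

f(x) = x^2 - 1762 factors as (x - √1762)(x + √1762). The splitting field is K = Q(√1762). Since 1762 is squarefree and > 1, it is not a perfect square, so x^2 - 1762 is irreducible over Q and [Q(√1762) : Q] = 2. Hence [K : Q] = 2.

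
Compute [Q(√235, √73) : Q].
[Q(√235, √73) : Q] = 4

[Q(√235):Q] = 2 (min poly x^2 - 235, irreducible since 235 is squarefree > 1). For the top step, suppose √73 ∈ Q(√235), say √73 = c + d√235 with c, d ∈ Q. Squaring: 73 = c^2 + 235d^2 + 2cd√235. Since √235 ∉ Q this forces 2cd = 0. If d = 0 then √73 = c ∈ Q, contradicting 73 squarefree > 1. If c = 0 then 73 = 235d^2, so 235·73 = (235d)^2 is a perfect square in Q — but 235·73 = 17155 is not a perfect square (since 235 and 73 are distinct squarefree integers). Contradiction. Hence √73 ∉ Q(√235), so x^2 - 73 stays irreducible over Q(√235) and [Q(√235, √73) : Q(√235)] = 2. By the tower law, [Q(√235, √73) : Q] = 2 · 2 = 4.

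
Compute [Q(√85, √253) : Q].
[Q(√85, √253) : Q] = 4

[Q(√85):Q] = 2 (min poly x^2 - 85, irreducible since 85 is squarefree > 1). For the top step, suppose √253 ∈ Q(√85), say √253 = c + d√85 with c, d ∈ Q. Squaring: 253 = c^2 + 85d^2 + 2cd√85. Since √85 ∉ Q this forces 2cd = 0. If d = 0 then √253 = c ∈ Q, contradicting 253 squarefree > 1. If c = 0 then 253 = 85d^2, so 85·253 = (85d)^2 is a perfect square in Q — but 85·253 = 21505 is not a perfect square (since 85 and 253 are distinct squarefree integers). Contradiction. Hence √253 ∉ Q(√85), so x^2 - 253 stays irreducible over Q(√85) and [Q(√85, √253) : Q(√85)] = 2. By the tower law, [Q(√85, √253) : Q] = 2 · 2 = 4.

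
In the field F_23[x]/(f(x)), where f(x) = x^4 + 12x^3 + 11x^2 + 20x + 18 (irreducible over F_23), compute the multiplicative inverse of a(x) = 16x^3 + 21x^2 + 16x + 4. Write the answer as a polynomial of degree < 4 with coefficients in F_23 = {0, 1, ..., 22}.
a(x)^(-1) ≡ 12x^3 + 8x^2 + 12x + 6 (mod f(x))

Since f is irreducible over F_23, F_23[x]/(f) is a field and a(x) ≠ 0 has an inverse. Apply the extended Euclidean algorithm to f(x) and a(x) in F_23[x]: f(x) = (13x + 11)·a(x) + (9x^2 + 22x + 20);  a(x) = (12x + 19)·(9x^2 + 22x + 20) + (2x + 15);  (9x^2 + 22x + 20) = (16x + 6)·(2x + 15) + (22). The last nonzero remainder is the constant 22 = gcd(f, a) in F_23. Back-substituting through the division chain expresses 22 = s(x)·a(x) + t(x)·f(x) with s(x) ≡ 11x^3 + 15x^2 + 11x + 17 (mod f), so (11x^3 + 15x^2 + 11x + 17)·a(x) ≡ 22 (mod f). Multiplying by 22^(-1) ≡ 22 in F_23 gives a(x)^(-1) ≡ 22·(11x^3 + 15x^2 + 11x + 17) ≡ 12x^3 + 8x^2 + 12x + 6 (mod f). Check: (16x^3 + 21x^2 + 16x + 4)·(12x^3 + 8x^2 + 12x + 6) = 8x^6 + 12x^5 + 18x^3 + 5x^2 + 6x + 1 ≡ 1 (mod x^4 + 12x^3 + 11x^2 + 20x + 18).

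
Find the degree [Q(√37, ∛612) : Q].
[Q(√37, ∛612) : Q] = 6

Let L = Q(√37, ∛612). Since Q(√37) ⊂ L and [Q(√37):Q] = 2, the tower law gives 2 | [L:Q]. Likewise Q(∛612) ⊂ L with [Q(∛612):Q] = 3 (because 612 is not a perfect cube), so 3 | [L:Q]. As gcd(2,3) = 1, [L:Q] is divisible by 6. Conversely L is generated over Q by √37 and ∛612, so [L:Q] ≤ 2·3 = 6. Therefore [Q(√37, ∛612) : Q] = 6.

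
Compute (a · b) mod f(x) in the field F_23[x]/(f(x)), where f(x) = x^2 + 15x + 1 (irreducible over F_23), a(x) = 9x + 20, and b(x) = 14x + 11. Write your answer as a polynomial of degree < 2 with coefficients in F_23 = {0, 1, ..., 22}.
a · b ≡ 7x + 2 (mod f(x))

Multiply in F_23[x]: a(x)·b(x) = (9x + 20)·(14x + 11) = 11x^2 + 11x + 13. This has degree ≥ 2, so divide by f(x) over F_23: 11x^2 + 11x + 13 = (11)·(x^2 + 15x + 1) + (7x + 2). Hence a·b ≡ 7x + 2 (mod f). (F_23[x]/(f) is a field with 23^2 = 529 elements since f is irreducible of degree 2.)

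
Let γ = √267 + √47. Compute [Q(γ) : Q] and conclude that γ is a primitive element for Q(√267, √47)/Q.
[Q(γ) : Q] = 4 (equivalently, Q(γ) = Q(√267, √47))

Obviously Q(γ) ⊆ Q(√267, √47), and [Q(√267, √47):Q] = 4 (since 267, 47 are distinct squarefree integers > 1 with 12549 not a perfect square). To show equality we compute the minimal polynomial of γ. From γ = √267 + √47: γ^2 = 267 + 2√(12549) + 47 = 314 + 2√(12549), so γ^2 - 314 = 2√(12549); squaring, (γ^2 - 314)^2 = 4·12549, i.e. γ^4 - 628γ^2 + 98596 - 50196 = 0, i.e. γ^4 - 628γ^2 + 48400 = 0. So γ is a root of x^4 - 628x^2 + 48400. This polynomial is irreducible over Q: it has no rational root (each ±√267 ± √47 is irrational), and any factorization into two quadratics over Q would force √(12549) ∈ Q (pairing opposite roots) or √267, √47 ∈ Q (other pairings), all impossible. Hence [Q(γ):Q] = 4 = [Q(√267, √47):Q], so Q(γ) = Q(√267, √47).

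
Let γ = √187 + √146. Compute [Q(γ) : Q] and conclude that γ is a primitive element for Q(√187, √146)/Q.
[Q(γ) : Q] = 4 (equivalently, Q(γ) = Q(√187, √146))

Obviously Q(γ) ⊆ Q(√187, √146), and [Q(√187, √146):Q] = 4 (since 187, 146 are distinct squarefree integers > 1 with 27302 not a perfect square). To show equality we compute the minimal polynomial of γ. From γ = √187 + √146: γ^2 = 187 + 2√(27302) + 146 = 333 + 2√(27302), so γ^2 - 333 = 2√(27302); squaring, (γ^2 - 333)^2 = 4·27302, i.e. γ^4 - 666γ^2 + 110889 - 109208 = 0, i.e. γ^4 - 666γ^2 + 1681 = 0. So γ is a root of x^4 - 666x^2 + 1681. This polynomial is irreducible over Q: it has no rational root (each ±√187 ± √146 is irrational), and any factorization into two quadratics over Q would force √(27302) ∈ Q (pairing opposite roots) or √187, √146 ∈ Q (other pairings), all impossible. Hence [Q(γ):Q] = 4 = [Q(√187, √146):Q], so Q(γ) = Q(√187, √146).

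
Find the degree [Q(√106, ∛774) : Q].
[Q(√106, ∛774) : Q] = 6

Let L = Q(√106, ∛774). Since Q(√106) ⊂ L and [Q(√106):Q] = 2, the tower law gives 2 | [L:Q]. Likewise Q(∛774) ⊂ L with [Q(∛774):Q] = 3 (because 774 is not a perfect cube), so 3 | [L:Q]. As gcd(2,3) = 1, [L:Q] is divisible by 6. Conversely L is generated over Q by √106 and ∛774, so [L:Q] ≤ 2·3 = 6. Therefore [Q(√106, ∛774) : Q] = 6.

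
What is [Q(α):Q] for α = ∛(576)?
[Q(α):Q] = 3

The minimal polynomial of α is x^3 - 576, irreducible over Q since 576 is not a perfect cube (so x^3 - 576 has no rational root). Hence [Q(α):Q] = deg(m_α) = 3.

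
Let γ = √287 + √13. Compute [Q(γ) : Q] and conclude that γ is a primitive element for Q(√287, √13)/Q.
[Q(γ) : Q] = 4 (equivalently, Q(γ) = Q(√287, √13))

Obviously Q(γ) ⊆ Q(√287, √13), and [Q(√287, √13):Q] = 4 (since 287, 13 are distinct squarefree integers > 1 with 3731 not a perfect square). To show equality we compute the minimal polynomial of γ. From γ = √287 + √13: γ^2 = 287 + 2√(3731) + 13 = 300 + 2√(3731), so γ^2 - 300 = 2√(3731); squaring, (γ^2 - 300)^2 = 4·3731, i.e. γ^4 - 600γ^2 + 90000 - 14924 = 0, i.e. γ^4 - 600γ^2 + 75076 = 0. So γ is a root of x^4 - 600x^2 + 75076. This polynomial is irreducible over Q: it has no rational root (each ±√287 ± √13 is irrational), and any factorization into two quadratics over Q would force √(3731) ∈ Q (pairing opposite roots) or √287, √13 ∈ Q (other pairings), all impossible. Hence [Q(γ):Q] = 4 = [Q(√287, √13):Q], so Q(γ) = Q(√287, √13).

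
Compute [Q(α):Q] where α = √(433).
[Q(α):Q] = 2

[Q(α):Q] equals the degree of the minimal polynomial of α. Here α^2 = 433 and x^2 - 433 is irreducible (d = 433 is squarefree, ≠ 1, hence not a square), so deg(m_α) = 2. Thus [Q(α):Q] = 2.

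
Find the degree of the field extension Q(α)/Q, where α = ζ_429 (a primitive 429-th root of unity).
[Q(α):Q] = 240

The minimal polynomial of ζ_429 over Q is the 429-th cyclotomic polynomial Φ_429(x), which is irreducible over Q and has degree φ(429) = 240. Hence [Q(α):Q] = φ(429) = 240.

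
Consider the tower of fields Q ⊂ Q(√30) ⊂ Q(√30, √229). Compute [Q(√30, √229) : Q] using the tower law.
[Q(√30, √229) : Q] = 4

[Q(√30):Q] = 2 (min poly x^2 - 30, irreducible since 30 is squarefree > 1). For the top step, suppose √229 ∈ Q(√30), say √229 = c + d√30 with c, d ∈ Q. Squaring: 229 = c^2 + 30d^2 + 2cd√30. Since √30 ∉ Q this forces 2cd = 0. If d = 0 then √229 = c ∈ Q, contradicting 229 squarefree > 1. If c = 0 then 229 = 30d^2, so 30·229 = (30d)^2 is a perfect square in Q — but 30·229 = 6870 is not a perfect square (since 30 and 229 are distinct squarefree integers). Contradiction. Hence √229 ∉ Q(√30), so x^2 - 229 stays irreducible over Q(√30) and [Q(√30, √229) : Q(√30)] = 2. By the tower law, [Q(√30, √229) : Q] = 2 · 2 = 4.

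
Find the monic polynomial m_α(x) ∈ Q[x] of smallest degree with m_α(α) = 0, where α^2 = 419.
m_α(x) = x^2 - 419

α satisfies α^2 - 419 = 0, so x^2 - 419 annihilates α. Since d = 419 is squarefree and ≠ 1, it is not a perfect square in Q, so x^2 - 419 has no rational root and is therefore irreducible over Q (a degree-2 polynomial over a field is irreducible iff it has no root). Hence m_α(x) = x^2 - 419.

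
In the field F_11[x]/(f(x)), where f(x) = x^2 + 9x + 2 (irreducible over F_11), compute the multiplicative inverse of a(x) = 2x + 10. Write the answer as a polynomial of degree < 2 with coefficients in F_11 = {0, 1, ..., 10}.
a(x)^(-1) ≡ 4x + 5 (mod f(x))

Since f is irreducible over F_11, F_11[x]/(f) is a field and a(x) ≠ 0 has an inverse. Apply the extended Euclidean algorithm to f(x) and a(x) in F_11[x]: f(x) = (6x + 2)·a(x) + (4). The last nonzero remainder is the constant 4 = gcd(f, a) in F_11. Back-substituting through the division chain expresses 4 = s(x)·a(x) + t(x)·f(x) with s(x) ≡ 5x + 9 (mod f), so (5x + 9)·a(x) ≡ 4 (mod f). Multiplying by 4^(-1) ≡ 3 in F_11 gives a(x)^(-1) ≡ 3·(5x + 9) ≡ 4x + 5 (mod f). Check: (2x + 10)·(4x + 5) = 8x^2 + 6x + 6 ≡ 1 (mod x^2 + 9x + 2).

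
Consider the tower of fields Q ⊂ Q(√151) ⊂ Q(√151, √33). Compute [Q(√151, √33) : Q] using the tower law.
[Q(√151, √33) : Q] = 4

[Q(√151):Q] = 2 (min poly x^2 - 151, irreducible since 151 is squarefree > 1). For the top step, suppose √33 ∈ Q(√151), say √33 = c + d√151 with c, d ∈ Q. Squaring: 33 = c^2 + 151d^2 + 2cd√151. Since √151 ∉ Q this forces 2cd = 0. If d = 0 then √33 = c ∈ Q, contradicting 33 squarefree > 1. If c = 0 then 33 = 151d^2, so 151·33 = (151d)^2 is a perfect square in Q — but 151·33 = 4983 is not a perfect square (since 151 and 33 are distinct squarefree integers). Contradiction. Hence √33 ∉ Q(√151), so x^2 - 33 stays irreducible over Q(√151) and [Q(√151, √33) : Q(√151)] = 2. By the tower law, [Q(√151, √33) : Q] = 2 · 2 = 4.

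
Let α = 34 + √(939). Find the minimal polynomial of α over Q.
m_α(x) = x^2 - 68x + 217

From α - 34 = √(939), squaring gives (α - 34)^2 = 939, i.e. α^2 - 68α + 1156 = 939, so α^2 - 68α + 217 = 0. The discriminant of x^2 - 68x + 217 is (-68)^2 - 4·(217) = 4624 - 868 = 3756, and 4·(939) is not a perfect square in Q since 939 is squarefree and ≠ 1. Hence x^2 - 68x + 217 is irreducible over Q and is the minimal polynomial of α.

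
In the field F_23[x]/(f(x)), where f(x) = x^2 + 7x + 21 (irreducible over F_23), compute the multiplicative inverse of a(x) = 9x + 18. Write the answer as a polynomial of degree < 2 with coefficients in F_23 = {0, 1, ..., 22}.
a(x)^(-1) ≡ 13x + 19 (mod f(x))

Since f is irreducible over F_23, F_23[x]/(f) is a field and a(x) ≠ 0 has an inverse. Apply the extended Euclidean algorithm to f(x) and a(x) in F_23[x]: f(x) = (18x + 21)·a(x) + (11). The last nonzero remainder is the constant 11 = gcd(f, a) in F_23. Back-substituting through the division chain expresses 11 = s(x)·a(x) + t(x)·f(x) with s(x) ≡ 5x + 2 (mod f), so (5x + 2)·a(x) ≡ 11 (mod f). Multiplying by 11^(-1) ≡ 21 in F_23 gives a(x)^(-1) ≡ 21·(5x + 2) ≡ 13x + 19 (mod f). Check: (9x + 18)·(13x + 19) = 2x^2 + 14x + 20 ≡ 1 (mod x^2 + 7x + 21).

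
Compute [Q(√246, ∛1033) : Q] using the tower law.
[Q(√246, ∛1033) : Q] = 6

Let L = Q(√246, ∛1033). Since Q(√246) ⊂ L and [Q(√246):Q] = 2, the tower law gives 2 | [L:Q]. Likewise Q(∛1033) ⊂ L with [Q(∛1033):Q] = 3 (because 1033 is not a perfect cube), so 3 | [L:Q]. As gcd(2,3) = 1, [L:Q] is divisible by 6. Conversely L is generated over Q by √246 and ∛1033, so [L:Q] ≤ 2·3 = 6. Therefore [Q(√246, ∛1033) : Q] = 6.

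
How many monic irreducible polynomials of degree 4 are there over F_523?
There are 18704460078 monic irreducible polynomials of degree 4 over F_523

Each element of F_{523^4} that lies in no proper subfield is a root of exactly one monic irreducible of degree 4 over F_523, and each such polynomial has 4 distinct roots in F_{523^4}. By Möbius inversion the count is N_523(4) = (1/4) Σ_{d|4} μ(4/d) · 523^d = (1/4)(μ(4)·523^1 + μ(2)·523^2 + μ(1)·523^4) = 74817840312/4 = 18704460078.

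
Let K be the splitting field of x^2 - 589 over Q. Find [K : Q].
[K : Q] = 2

f(x) = x^2 - 589 factors as (x - √589)(x + √589). The splitting field is K = Q(√589). Since 589 is squarefree and > 1, it is not a perfect square, so x^2 - 589 is irreducible over Q and [Q(√589) : Q] = 2. Hence [K : Q] = 2.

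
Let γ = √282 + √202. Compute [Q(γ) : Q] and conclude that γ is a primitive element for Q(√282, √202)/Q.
[Q(γ) : Q] = 4 (equivalently, Q(γ) = Q(√282, √202))

Obviously Q(γ) ⊆ Q(√282, √202), and [Q(√282, √202):Q] = 4 (since 282, 202 are distinct squarefree integers > 1 with 56964 not a perfect square). To show equality we compute the minimal polynomial of γ. From γ = √282 + √202: γ^2 = 282 + 2√(56964) + 202 = 484 + 2√(56964), so γ^2 - 484 = 2√(56964); squaring, (γ^2 - 484)^2 = 4·56964, i.e. γ^4 - 968γ^2 + 234256 - 227856 = 0, i.e. γ^4 - 968γ^2 + 6400 = 0. So γ is a root of x^4 - 968x^2 + 6400. This polynomial is irreducible over Q: it has no rational root (each ±√282 ± √202 is irrational), and any factorization into two quadratics over Q would force √(56964) ∈ Q (pairing opposite roots) or √282, √202 ∈ Q (other pairings), all impossible. Hence [Q(γ):Q] = 4 = [Q(√282, √202):Q], so Q(γ) = Q(√282, √202).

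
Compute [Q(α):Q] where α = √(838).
[Q(α):Q] = 2

[Q(α):Q] equals the degree of the minimal polynomial of α. Here α^2 = 838 and x^2 - 838 is irreducible (d = 838 is squarefree, ≠ 1, hence not a square), so deg(m_α) = 2. Thus [Q(α):Q] = 2.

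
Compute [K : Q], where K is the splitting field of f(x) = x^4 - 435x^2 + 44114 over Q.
[K : Q] = 4

Solving the quadratic in x^2: x^2 = (435 ± √(435^2 - 4·44114))/2 = (435 ± √12769)/2 = (435 ± 113)/2, giving x^2 = 161 or x^2 = 274. So f(x) = (x^2 - 161)(x^2 - 274) and the roots of f are ±√161, ±√274. Hence the splitting field is K = Q(√161, √274). Since 161 and 274 are distinct squarefree integers > 1, their product 44114 is not a perfect square, so √274 ∉ Q(√161). By the tower law [K:Q] = [Q(√161,√274):Q(√161)] · [Q(√161):Q] = 2 · 2 = 4.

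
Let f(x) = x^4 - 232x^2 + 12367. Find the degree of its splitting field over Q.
[K : Q] = 4

Solving the quadratic in x^2: x^2 = (232 ± √(232^2 - 4·12367))/2 = (232 ± √4356)/2 = (232 ± 66)/2, giving x^2 = 83 or x^2 = 149. So f(x) = (x^2 - 83)(x^2 - 149) and the roots of f are ±√83, ±√149. Hence the splitting field is K = Q(√83, √149). Since 83 and 149 are distinct squarefree integers > 1, their product 12367 is not a perfect square, so √149 ∉ Q(√83). By the tower law [K:Q] = [Q(√83,√149):Q(√83)] · [Q(√83):Q] = 2 · 2 = 4.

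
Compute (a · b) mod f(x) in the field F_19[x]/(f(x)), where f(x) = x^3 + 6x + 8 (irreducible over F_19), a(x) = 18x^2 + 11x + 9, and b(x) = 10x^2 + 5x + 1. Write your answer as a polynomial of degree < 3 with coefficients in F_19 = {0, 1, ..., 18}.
a · b ≡ 14x^2 + 5 (mod f(x))

Multiply in F_19[x]: a(x)·b(x) = (18x^2 + 11x + 9)·(10x^2 + 5x + 1) = 9x^4 + 10x^3 + 11x^2 + 18x + 9. This has degree ≥ 3, so divide by f(x) over F_19: 9x^4 + 10x^3 + 11x^2 + 18x + 9 = (9x + 10)·(x^3 + 6x + 8) + (14x^2 + 5). Hence a·b ≡ 14x^2 + 5 (mod f). (F_19[x]/(f) is a field with 19^3 = 6859 elements since f is irreducible of degree 3.)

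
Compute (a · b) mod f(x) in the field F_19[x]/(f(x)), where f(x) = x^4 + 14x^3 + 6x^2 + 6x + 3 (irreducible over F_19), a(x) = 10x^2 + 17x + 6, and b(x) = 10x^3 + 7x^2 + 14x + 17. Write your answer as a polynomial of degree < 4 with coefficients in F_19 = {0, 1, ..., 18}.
a · b ≡ 18x^3 + 8x^2 + 3x + 10 (mod f(x))

Multiply in F_19[x]: a(x)·b(x) = (10x^2 + 17x + 6)·(10x^3 + 7x^2 + 14x + 17) = 5x^5 + 12x^4 + 15x^3 + 13x^2 + 12x + 7. This has degree ≥ 4, so divide by f(x) over F_19: 5x^5 + 12x^4 + 15x^3 + 13x^2 + 12x + 7 = (5x + 18)·(x^4 + 14x^3 + 6x^2 + 6x + 3) + (18x^3 + 8x^2 + 3x + 10). Hence a·b ≡ 18x^3 + 8x^2 + 3x + 10 (mod f). (F_19[x]/(f) is a field with 19^4 = 130321 elements since f is irreducible of degree 4.)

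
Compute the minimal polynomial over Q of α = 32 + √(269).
m_α(x) = x^2 - 64x + 755

From α - 32 = √(269), squaring gives (α - 32)^2 = 269, i.e. α^2 - 64α + 1024 = 269, so α^2 - 64α + 755 = 0. The discriminant of x^2 - 64x + 755 is (-64)^2 - 4·(755) = 4096 - 3020 = 1076, and 4·(269) is not a perfect square in Q since 269 is squarefree and ≠ 1. Hence x^2 - 64x + 755 is irreducible over Q and is the minimal polynomial of α.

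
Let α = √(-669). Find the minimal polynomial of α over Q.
m_α(x) = x^2 + 669

α satisfies α^2 + 669 = 0, so x^2 + 669 annihilates α. Since d = -669 is squarefree and ≠ 1, it is not a perfect square in Q, so x^2 + 669 has no rational root and is therefore irreducible over Q (a degree-2 polynomial over a field is irreducible iff it has no root). Hence m_α(x) = x^2 + 669.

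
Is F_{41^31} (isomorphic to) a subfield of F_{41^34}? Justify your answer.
No: F_{41^31} is not a subfield of F_{41^34}

F_{p^m} embeds in F_{p^n} iff m | n. Here 31 ∤ 34 (since 34 = 1·31 + 3 with remainder 3 ≠ 0), so F_{41^31} is not a subfield of F_{41^34}. Equivalently: if it were, the tower law would give 31 = [F_{41^31}:F_41] dividing [F_{41^34}:F_41] = 34, contradiction.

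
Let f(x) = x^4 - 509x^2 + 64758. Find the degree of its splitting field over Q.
[K : Q] = 4

Solving the quadratic in x^2: x^2 = (509 ± √(509^2 - 4·64758))/2 = (509 ± √49)/2 = (509 ± 7)/2, giving x^2 = 258 or x^2 = 251. So f(x) = (x^2 - 258)(x^2 - 251) and the roots of f are ±√258, ±√251. Hence the splitting field is K = Q(√258, √251). Since 258 and 251 are distinct squarefree integers > 1, their product 64758 is not a perfect square, so √251 ∉ Q(√258). By the tower law [K:Q] = [Q(√258,√251):Q(√258)] · [Q(√258):Q] = 2 · 2 = 4.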